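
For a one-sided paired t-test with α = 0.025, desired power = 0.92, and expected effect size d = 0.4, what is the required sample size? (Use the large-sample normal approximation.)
n = 71 pairs

Sample size formula (paired t-test, normal approximation):
n = ((z_α + z_β) / d)²

z_α = 1.960 (for α = 0.025, one-sided)
z_β = 1.405 (for power = 0.92)
d = 0.4

n = ((1.960 + 1.405) / 0.4)²
n = (8.413)²
n ≈ 70.78
Round up to the next whole number: n = 71 pairs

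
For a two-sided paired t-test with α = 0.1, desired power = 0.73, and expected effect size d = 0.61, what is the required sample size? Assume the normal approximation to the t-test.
n = 14 pairs

Sample size formula (paired t-test, normal approximation):
n = ((z_{α/2} + z_β) / d)²

z_{α/2} = 1.645 (for α = 0.1, two-sided)
z_β = 0.613 (for power = 0.73)
d = 0.61

n = ((1.645 + 0.613) / 0.61)²
n = (3.702)²
n ≈ 13.70
Round up to the next whole number: n = 14 pairs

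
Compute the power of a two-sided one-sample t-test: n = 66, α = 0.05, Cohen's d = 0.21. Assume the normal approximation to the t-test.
Power ≈ 0.40

Power calculation (one-sample t-test, normal approximation):
z_β = d · √n - z_{α/2}
z_β = 0.21 · √66 - 1.960
z_β = 0.21 · 8.124 - 1.960
z_β = -0.254

Power = Φ(z_β) = Φ(-0.254) ≈ 0.400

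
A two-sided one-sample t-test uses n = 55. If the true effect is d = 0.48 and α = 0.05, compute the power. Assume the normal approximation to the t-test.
Power ≈ 0.95

Power calculation (one-sample t-test, normal approximation):
z_β = d · √n - z_{α/2}
z_β = 0.48 · √55 - 1.960
z_β = 0.48 · 7.416 - 1.960
z_β = 1.600

Power = Φ(z_β) = Φ(1.600) ≈ 0.945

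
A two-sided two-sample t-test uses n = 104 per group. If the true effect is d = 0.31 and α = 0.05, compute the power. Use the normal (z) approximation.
Power ≈ 0.61

Power calculation (two-sample t-test, normal approximation):
z_β = d · √(n/2) - z_{α/2}
z_β = 0.31 · √(104/2) - 1.960
z_β = 0.31 · 7.211 - 1.960
z_β = 0.275

Power = Φ(z_β) = Φ(0.275) ≈ 0.609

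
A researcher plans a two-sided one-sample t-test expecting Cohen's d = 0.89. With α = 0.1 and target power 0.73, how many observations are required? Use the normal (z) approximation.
n = 7

Sample size formula (one-sample t-test, normal approximation):
n = ((z_{α/2} + z_β) / d)²

z_{α/2} = 1.645 (for α = 0.1, two-sided)
z_β = 0.613 (for power = 0.73)
d = 0.89

n = ((1.645 + 0.613) / 0.89)²
n = (2.537)²
n ≈ 6.44
Round up to the next whole number: n = 7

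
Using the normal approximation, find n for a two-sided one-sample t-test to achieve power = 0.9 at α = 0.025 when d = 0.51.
n = 48

Sample size formula (one-sample t-test, normal approximation):
n = ((z_{α/2} + z_β) / d)²

z_{α/2} = 2.241 (for α = 0.025, two-sided)
z_β = 1.282 (for power = 0.9)
d = 0.51

n = ((2.241 + 1.282) / 0.51)²
n = (6.908)²
n ≈ 47.72
Round up to the next whole number: n = 48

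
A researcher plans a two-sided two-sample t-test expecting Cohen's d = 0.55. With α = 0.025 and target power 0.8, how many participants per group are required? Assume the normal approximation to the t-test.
n = 63 per group

Sample size formula (two-sample t-test, normal approximation):
n = 2 · ((z_{α/2} + z_β) / d)²

z_{α/2} = 2.241 (for α = 0.025, two-sided)
z_β = 0.842 (for power = 0.8)
d = 0.55

n = 2 · ((2.241 + 0.842) / 0.55)²
n = 2 · (5.605)²
n ≈ 62.83
Round up to the next whole number: n = 63 per group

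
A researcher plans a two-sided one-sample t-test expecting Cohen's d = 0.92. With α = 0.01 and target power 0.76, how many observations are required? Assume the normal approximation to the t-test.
n = 13

Sample size formula (one-sample t-test, normal approximation):
n = ((z_{α/2} + z_β) / d)²

z_{α/2} = 2.576 (for α = 0.01, two-sided)
z_β = 0.706 (for power = 0.76)
d = 0.92

n = ((2.576 + 0.706) / 0.92)²
n = (3.567)²
n ≈ 12.72
Round up to the next whole number: n = 13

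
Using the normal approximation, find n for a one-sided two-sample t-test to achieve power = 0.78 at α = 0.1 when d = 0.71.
n = 17 per group

Sample size formula (two-sample t-test, normal approximation):
n = 2 · ((z_α + z_β) / d)²

z_α = 1.282 (for α = 0.1, one-sided)
z_β = 0.772 (for power = 0.78)
d = 0.71

n = 2 · ((1.282 + 0.772) / 0.71)²
n = 2 · (2.893)²
n ≈ 16.74
Round up to the next whole number: n = 17 per group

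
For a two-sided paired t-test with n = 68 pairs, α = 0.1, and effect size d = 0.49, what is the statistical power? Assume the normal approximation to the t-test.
Power ≈ 0.99

Power calculation (paired t-test, normal approximation):
z_β = d · √n - z_{α/2}
z_β = 0.49 · √68 - 1.645
z_β = 0.49 · 8.246 - 1.645
z_β = 2.396

Power = Φ(z_β) = Φ(2.396) ≈ 0.992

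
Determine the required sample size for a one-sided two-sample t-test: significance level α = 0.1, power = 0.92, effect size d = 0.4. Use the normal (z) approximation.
n = 91 per group

Sample size formula (two-sample t-test, normal approximation):
n = 2 · ((z_α + z_β) / d)²

z_α = 1.282 (for α = 0.1, one-sided)
z_β = 1.405 (for power = 0.92)
d = 0.4

n = 2 · ((1.282 + 1.405) / 0.4)²
n = 2 · (6.718)²
n ≈ 90.26
Round up to the next whole number: n = 91 per group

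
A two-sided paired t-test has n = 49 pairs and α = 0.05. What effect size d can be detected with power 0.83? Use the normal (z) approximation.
d ≈ 0.42

Minimum detectable effect (paired t-test, normal approximation):
d = (z_{α/2} + z_β) / √n
d = (1.960 + 0.954) / √49
d = 2.914 / 7.000
d ≈ 0.42

By Cohen's convention (0.2 small / 0.5 medium / 0.8 large): small effect.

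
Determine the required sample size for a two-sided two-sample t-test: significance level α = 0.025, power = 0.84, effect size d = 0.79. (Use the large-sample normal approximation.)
n = 34 per group

Sample size formula (two-sample t-test, normal approximation):
n = 2 · ((z_{α/2} + z_β) / d)²

z_{α/2} = 2.241 (for α = 0.025, two-sided)
z_β = 0.994 (for power = 0.84)
d = 0.79

n = 2 · ((2.241 + 0.994) / 0.79)²
n = 2 · (4.095)²
n ≈ 33.54
Round up to the next whole number: n = 34 per group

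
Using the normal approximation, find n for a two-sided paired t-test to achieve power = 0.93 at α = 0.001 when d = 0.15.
n = 1010 pairs

Sample size formula (paired t-test, normal approximation):
n = ((z_{α/2} + z_β) / d)²

z_{α/2} = 3.291 (for α = 0.001, two-sided)
z_β = 1.476 (for power = 0.93)
d = 0.15

n = ((3.291 + 1.476) / 0.15)²
n = (31.780)²
n ≈ 1009.97
Round up to the next whole number: n = 1010 pairs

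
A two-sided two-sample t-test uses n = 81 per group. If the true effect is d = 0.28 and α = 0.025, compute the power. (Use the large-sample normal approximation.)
Power ≈ 0.32

Power calculation (two-sample t-test, normal approximation):
z_β = d · √(n/2) - z_{α/2}
z_β = 0.28 · √(81/2) - 2.241
z_β = 0.28 · 6.364 - 2.241
z_β = -0.459

Power = Φ(z_β) = Φ(-0.459) ≈ 0.323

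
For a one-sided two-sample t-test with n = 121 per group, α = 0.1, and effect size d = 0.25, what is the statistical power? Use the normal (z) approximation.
Power ≈ 0.75

Power calculation (two-sample t-test, normal approximation):
z_β = d · √(n/2) - z_α
z_β = 0.25 · √(121/2) - 1.282
z_β = 0.25 · 7.778 - 1.282
z_β = 0.663

Power = Φ(z_β) = Φ(0.663) ≈ 0.746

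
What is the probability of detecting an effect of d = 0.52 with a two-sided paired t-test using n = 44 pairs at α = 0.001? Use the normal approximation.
Power ≈ 0.56

Power calculation (paired t-test, normal approximation):
z_β = d · √n - z_{α/2}
z_β = 0.52 · √44 - 3.291
z_β = 0.52 · 6.633 - 3.291
z_β = 0.159

Power = Φ(z_β) = Φ(0.159) ≈ 0.563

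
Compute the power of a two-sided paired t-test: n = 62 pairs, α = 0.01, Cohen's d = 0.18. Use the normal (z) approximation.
Power ≈ 0.12

Power calculation (paired t-test, normal approximation):
z_β = d · √n - z_{α/2}
z_β = 0.18 · √62 - 2.576
z_β = 0.18 · 7.874 - 2.576
z_β = -1.159

Power = Φ(z_β) = Φ(-1.159) ≈ 0.123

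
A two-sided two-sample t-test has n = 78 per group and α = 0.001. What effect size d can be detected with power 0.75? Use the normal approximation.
d ≈ 0.63

Minimum detectable effect (two-sample t-test, normal approximation):
d = (z_{α/2} + z_β) / √(n/2)
d = (3.291 + 0.674) / √(78/2)
d = 3.965 / 6.245
d ≈ 0.63

By Cohen's convention (0.2 small / 0.5 medium / 0.8 large): medium effect.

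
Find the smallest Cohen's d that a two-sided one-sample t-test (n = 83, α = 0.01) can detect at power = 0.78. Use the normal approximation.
d ≈ 0.37

Minimum detectable effect (one-sample t-test, normal approximation):
d = (z_{α/2} + z_β) / √n
d = (2.576 + 0.772) / √83
d = 3.348 / 9.110
d ≈ 0.37

By Cohen's convention (0.2 small / 0.5 medium / 0.8 large): small effect.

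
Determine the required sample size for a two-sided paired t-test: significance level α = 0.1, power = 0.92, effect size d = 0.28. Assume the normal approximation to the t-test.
n = 119 pairs

Sample size formula (paired t-test, normal approximation):
n = ((z_{α/2} + z_β) / d)²

z_{α/2} = 1.645 (for α = 0.1, two-sided)
z_β = 1.405 (for power = 0.92)
d = 0.28

n = ((1.645 + 1.405) / 0.28)²
n = (10.893)²
n ≈ 118.66
Round up to the next whole number: n = 119 pairs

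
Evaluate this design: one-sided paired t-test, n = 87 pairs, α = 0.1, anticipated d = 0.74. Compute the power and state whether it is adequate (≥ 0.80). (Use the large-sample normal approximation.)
Power ≈ 1.00; the study is adequately powered (power ≥ 0.80)

Power calculation (paired t-test, normal approximation):
z_β = d · √n - z_α
z_β = 0.74 · √87 - 1.282
z_β = 0.74 · 9.327 - 1.282
z_β = 5.621

Power = Φ(z_β) = Φ(5.621) ≈ 1.000

Effect size d = 0.74 is medium by Cohen's convention (0.2/0.5/0.8).

Threshold: power ≥ 0.80 is conventionally adequate.
Power ≈ 1.00 → the study is adequately powered (power ≥ 0.80).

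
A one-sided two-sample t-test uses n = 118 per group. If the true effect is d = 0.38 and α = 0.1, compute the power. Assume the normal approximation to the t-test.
Power ≈ 0.95

Power calculation (two-sample t-test, normal approximation):
z_β = d · √(n/2) - z_α
z_β = 0.38 · √(118/2) - 1.282
z_β = 0.38 · 7.681 - 1.282
z_β = 1.637

Power = Φ(z_β) = Φ(1.637) ≈ 0.949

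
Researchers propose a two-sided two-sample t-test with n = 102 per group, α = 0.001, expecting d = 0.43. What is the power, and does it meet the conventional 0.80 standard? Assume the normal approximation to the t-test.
Power ≈ 0.41; the study is underpowered (power < 0.80)

Power calculation (two-sample t-test, normal approximation):
z_β = d · √(n/2) - z_{α/2}
z_β = 0.43 · √(102/2) - 3.291
z_β = 0.43 · 7.141 - 3.291
z_β = -0.220

Power = Φ(z_β) = Φ(-0.220) ≈ 0.413

Effect size d = 0.43 is small by Cohen's convention (0.2/0.5/0.8).

Threshold: power ≥ 0.80 is conventionally adequate.
Power ≈ 0.41 → the study is underpowered (power < 0.80).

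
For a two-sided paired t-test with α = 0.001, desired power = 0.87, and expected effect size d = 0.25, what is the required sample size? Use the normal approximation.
n = 313 pairs

Sample size formula (paired t-test, normal approximation):
n = ((z_{α/2} + z_β) / d)²

z_{α/2} = 3.291 (for α = 0.001, two-sided)
z_β = 1.126 (for power = 0.87)
d = 0.25

n = ((3.291 + 1.126) / 0.25)²
n = (17.668)²
n ≈ 312.16
Round up to the next whole number: n = 313 pairs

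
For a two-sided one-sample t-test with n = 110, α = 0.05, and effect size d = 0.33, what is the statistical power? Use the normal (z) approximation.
Power ≈ 0.93

Power calculation (one-sample t-test, normal approximation):
z_β = d · √n - z_{α/2}
z_β = 0.33 · √110 - 1.960
z_β = 0.33 · 10.488 - 1.960
z_β = 1.501

Power = Φ(z_β) = Φ(1.501) ≈ 0.933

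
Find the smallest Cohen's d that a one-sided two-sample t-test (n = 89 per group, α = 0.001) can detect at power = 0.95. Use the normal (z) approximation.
d ≈ 0.71

Minimum detectable effect (two-sample t-test, normal approximation):
d = (z_α + z_β) / √(n/2)
d = (3.090 + 1.645) / √(89/2)
d = 4.735 / 6.671
d ≈ 0.71

By Cohen's convention (0.2 small / 0.5 medium / 0.8 large): medium effect.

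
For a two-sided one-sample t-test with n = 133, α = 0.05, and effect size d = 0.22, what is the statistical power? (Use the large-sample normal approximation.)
Power ≈ 0.72

Power calculation (one-sample t-test, normal approximation):
z_β = d · √n - z_{α/2}
z_β = 0.22 · √133 - 1.960
z_β = 0.22 · 11.533 - 1.960
z_β = 0.577

Power = Φ(z_β) = Φ(0.577) ≈ 0.718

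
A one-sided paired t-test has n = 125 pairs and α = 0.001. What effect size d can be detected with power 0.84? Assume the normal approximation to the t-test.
d ≈ 0.37

Minimum detectable effect (paired t-test, normal approximation):
d = (z_α + z_β) / √n
d = (3.090 + 0.994) / √125
d = 4.085 / 11.180
d ≈ 0.37

By Cohen's convention (0.2 small / 0.5 medium / 0.8 large): small effect.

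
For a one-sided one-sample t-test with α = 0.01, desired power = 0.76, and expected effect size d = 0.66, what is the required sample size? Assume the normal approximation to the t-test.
n = 22

Sample size formula (one-sample t-test, normal approximation):
n = ((z_α + z_β) / d)²

z_α = 2.326 (for α = 0.01, one-sided)
z_β = 0.706 (for power = 0.76)
d = 0.66

n = ((2.326 + 0.706) / 0.66)²
n = (4.594)²
n ≈ 21.10
Round up to the next whole number: n = 22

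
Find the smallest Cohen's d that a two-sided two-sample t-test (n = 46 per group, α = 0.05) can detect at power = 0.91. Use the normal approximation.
d ≈ 0.69

Minimum detectable effect (two-sample t-test, normal approximation):
d = (z_{α/2} + z_β) / √(n/2)
d = (1.960 + 1.341) / √(46/2)
d = 3.301 / 4.796
d ≈ 0.69

By Cohen's convention (0.2 small / 0.5 medium / 0.8 large): medium effect.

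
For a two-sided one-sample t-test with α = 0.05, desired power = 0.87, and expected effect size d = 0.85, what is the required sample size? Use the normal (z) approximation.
n = 14

Sample size formula (one-sample t-test, normal approximation):
n = ((z_{α/2} + z_β) / d)²

z_{α/2} = 1.960 (for α = 0.05, two-sided)
z_β = 1.126 (for power = 0.87)
d = 0.85

n = ((1.960 + 1.126) / 0.85)²
n = (3.631)²
n ≈ 13.18
Round up to the next whole number: n = 14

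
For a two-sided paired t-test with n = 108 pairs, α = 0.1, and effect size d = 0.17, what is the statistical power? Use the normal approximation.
Power ≈ 0.55

Power calculation (paired t-test, normal approximation):
z_β = d · √n - z_{α/2}
z_β = 0.17 · √108 - 1.645
z_β = 0.17 · 10.392 - 1.645
z_β = 0.122

Power = Φ(z_β) = Φ(0.122) ≈ 0.548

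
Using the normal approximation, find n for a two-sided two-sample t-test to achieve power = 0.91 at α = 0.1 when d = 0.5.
n = 72 per group

Sample size formula (two-sample t-test, normal approximation):
n = 2 · ((z_{α/2} + z_β) / d)²

z_{α/2} = 1.645 (for α = 0.1, two-sided)
z_β = 1.341 (for power = 0.91)
d = 0.5

n = 2 · ((1.645 + 1.341) / 0.5)²
n = 2 · (5.972)²
n ≈ 71.33
Round up to the next whole number: n = 72 per group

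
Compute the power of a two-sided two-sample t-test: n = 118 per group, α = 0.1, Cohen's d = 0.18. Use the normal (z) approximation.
Power ≈ 0.40

Power calculation (two-sample t-test, normal approximation):
z_β = d · √(n/2) - z_{α/2}
z_β = 0.18 · √(118/2) - 1.645
z_β = 0.18 · 7.681 - 1.645
z_β = -0.262

Power = Φ(z_β) = Φ(-0.262) ≈ 0.397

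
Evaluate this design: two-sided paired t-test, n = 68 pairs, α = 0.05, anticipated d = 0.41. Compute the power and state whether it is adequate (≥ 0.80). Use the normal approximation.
Power ≈ 0.92; the study is adequately powered (power ≥ 0.80)

Power calculation (paired t-test, normal approximation):
z_β = d · √n - z_{α/2}
z_β = 0.41 · √68 - 1.960
z_β = 0.41 · 8.246 - 1.960
z_β = 1.421

Power = Φ(z_β) = Φ(1.421) ≈ 0.922

Effect size d = 0.41 is small by Cohen's convention (0.2/0.5/0.8).

Threshold: power ≥ 0.80 is conventionally adequate.
Power ≈ 0.92 → the study is adequately powered (power ≥ 0.80).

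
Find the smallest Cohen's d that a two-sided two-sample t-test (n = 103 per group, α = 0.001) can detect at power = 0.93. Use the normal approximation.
d ≈ 0.66

Minimum detectable effect (two-sample t-test, normal approximation):
d = (z_{α/2} + z_β) / √(n/2)
d = (3.291 + 1.476) / √(103/2)
d = 4.766 / 7.176
d ≈ 0.66

By Cohen's convention (0.2 small / 0.5 medium / 0.8 large): medium effect.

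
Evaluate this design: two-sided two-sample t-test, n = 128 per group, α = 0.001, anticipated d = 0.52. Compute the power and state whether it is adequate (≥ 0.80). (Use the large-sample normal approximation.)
Power ≈ 0.81; the study is adequately powered (power ≥ 0.80)

Power calculation (two-sample t-test, normal approximation):
z_β = d · √(n/2) - z_{α/2}
z_β = 0.52 · √(128/2) - 3.291
z_β = 0.52 · 8.000 - 3.291
z_β = 0.869

Power = Φ(z_β) = Φ(0.869) ≈ 0.808

Effect size d = 0.52 is medium by Cohen's convention (0.2/0.5/0.8).

Threshold: power ≥ 0.80 is conventionally adequate.
Power ≈ 0.81 → the study is adequately powered (power ≥ 0.80).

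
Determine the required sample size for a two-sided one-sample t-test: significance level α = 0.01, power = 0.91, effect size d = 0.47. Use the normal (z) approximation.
n = 70

Sample size formula (one-sample t-test, normal approximation):
n = ((z_{α/2} + z_β) / d)²

z_{α/2} = 2.576 (for α = 0.01, two-sided)
z_β = 1.341 (for power = 0.91)
d = 0.47

n = ((2.576 + 1.341) / 0.47)²
n = (8.334)²
n ≈ 69.46
Round up to the next whole number: n = 70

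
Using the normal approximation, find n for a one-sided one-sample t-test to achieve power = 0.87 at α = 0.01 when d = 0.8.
n = 19

Sample size formula (one-sample t-test, normal approximation):
n = ((z_α + z_β) / d)²

z_α = 2.326 (for α = 0.01, one-sided)
z_β = 1.126 (for power = 0.87)
d = 0.8

n = ((2.326 + 1.126) / 0.8)²
n = (4.315)²
n ≈ 18.62
Round up to the next whole number: n = 19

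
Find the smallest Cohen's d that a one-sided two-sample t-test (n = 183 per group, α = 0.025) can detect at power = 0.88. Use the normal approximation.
d ≈ 0.33

Minimum detectable effect (two-sample t-test, normal approximation):
d = (z_α + z_β) / √(n/2)
d = (1.960 + 1.175) / √(183/2)
d = 3.135 / 9.566
d ≈ 0.33

By Cohen's convention (0.2 small / 0.5 medium / 0.8 large): small effect.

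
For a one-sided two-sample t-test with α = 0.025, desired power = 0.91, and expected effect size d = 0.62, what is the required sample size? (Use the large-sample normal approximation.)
n = 57 per group

Sample size formula (two-sample t-test, normal approximation):
n = 2 · ((z_α + z_β) / d)²

z_α = 1.960 (for α = 0.025, one-sided)
z_β = 1.341 (for power = 0.91)
d = 0.62

n = 2 · ((1.960 + 1.341) / 0.62)²
n = 2 · (5.324)²
n ≈ 56.69
Round up to the next whole number: n = 57 per group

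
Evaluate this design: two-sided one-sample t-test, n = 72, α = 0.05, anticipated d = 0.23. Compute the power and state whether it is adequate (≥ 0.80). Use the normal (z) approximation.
Power ≈ 0.50; the study is underpowered (power < 0.80)

Power calculation (one-sample t-test, normal approximation):
z_β = d · √n - z_{α/2}
z_β = 0.23 · √72 - 1.960
z_β = 0.23 · 8.485 - 1.960
z_β = -0.008

Power = Φ(z_β) = Φ(-0.008) ≈ 0.497

Effect size d = 0.23 is small by Cohen's convention (0.2/0.5/0.8).

Threshold: power ≥ 0.80 is conventionally adequate.
Power ≈ 0.50 → the study is underpowered (power < 0.80).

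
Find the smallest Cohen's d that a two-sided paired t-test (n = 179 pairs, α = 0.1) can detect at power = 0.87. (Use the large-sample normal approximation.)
d ≈ 0.21

Minimum detectable effect (paired t-test, normal approximation):
d = (z_{α/2} + z_β) / √n
d = (1.645 + 1.126) / √179
d = 2.771 / 13.379
d ≈ 0.21

By Cohen's convention (0.2 small / 0.5 medium / 0.8 large): small effect.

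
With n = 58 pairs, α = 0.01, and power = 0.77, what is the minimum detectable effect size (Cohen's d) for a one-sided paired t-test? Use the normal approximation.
d ≈ 0.40

Minimum detectable effect (paired t-test, normal approximation):
d = (z_α + z_β) / √n
d = (2.326 + 0.739) / √58
d = 3.065 / 7.616
d ≈ 0.40

By Cohen's convention (0.2 small / 0.5 medium / 0.8 large): small effect.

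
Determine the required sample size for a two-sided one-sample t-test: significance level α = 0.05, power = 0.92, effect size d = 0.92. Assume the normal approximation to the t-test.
n = 14

Sample size formula (one-sample t-test, normal approximation):
n = ((z_{α/2} + z_β) / d)²

z_{α/2} = 1.960 (for α = 0.05, two-sided)
z_β = 1.405 (for power = 0.92)
d = 0.92

n = ((1.960 + 1.405) / 0.92)²
n = (3.658)²
n ≈ 13.38
Round up to the next whole number: n = 14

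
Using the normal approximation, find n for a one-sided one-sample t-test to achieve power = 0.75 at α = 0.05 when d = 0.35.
n = 44

Sample size formula (one-sample t-test, normal approximation):
n = ((z_α + z_β) / d)²

z_α = 1.645 (for α = 0.05, one-sided)
z_β = 0.674 (for power = 0.75)
d = 0.35

n = ((1.645 + 0.674) / 0.35)²
n = (6.626)²
n ≈ 43.90
Round up to the next whole number: n = 44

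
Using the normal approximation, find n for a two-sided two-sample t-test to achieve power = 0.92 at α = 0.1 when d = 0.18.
n = 575 per group

Sample size formula (two-sample t-test, normal approximation):
n = 2 · ((z_{α/2} + z_β) / d)²

z_{α/2} = 1.645 (for α = 0.1, two-sided)
z_β = 1.405 (for power = 0.92)
d = 0.18

n = 2 · ((1.645 + 1.405) / 0.18)²
n = 2 · (16.944)²
n ≈ 574.20
Round up to the next whole number: n = 575 per group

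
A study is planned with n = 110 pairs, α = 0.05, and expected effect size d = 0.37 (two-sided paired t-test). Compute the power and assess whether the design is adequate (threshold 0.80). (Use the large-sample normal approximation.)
Power ≈ 0.97; the study is adequately powered (power ≥ 0.80)

Power calculation (paired t-test, normal approximation):
z_β = d · √n - z_{α/2}
z_β = 0.37 · √110 - 1.960
z_β = 0.37 · 10.488 - 1.960
z_β = 1.921

Power = Φ(z_β) = Φ(1.921) ≈ 0.973

Effect size d = 0.37 is small by Cohen's convention (0.2/0.5/0.8).

Threshold: power ≥ 0.80 is conventionally adequate.
Power ≈ 0.97 → the study is adequately powered (power ≥ 0.80).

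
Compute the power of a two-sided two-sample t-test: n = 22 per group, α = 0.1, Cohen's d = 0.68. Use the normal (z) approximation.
Power ≈ 0.73

Power calculation (two-sample t-test, normal approximation):
z_β = d · √(n/2) - z_{α/2}
z_β = 0.68 · √(22/2) - 1.645
z_β = 0.68 · 3.317 - 1.645
z_β = 0.610

Power = Φ(z_β) = Φ(0.610) ≈ 0.729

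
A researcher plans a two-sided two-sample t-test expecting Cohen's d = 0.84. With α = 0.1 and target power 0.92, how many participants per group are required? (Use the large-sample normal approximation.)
n = 27 per group

Sample size formula (two-sample t-test, normal approximation):
n = 2 · ((z_{α/2} + z_β) / d)²

z_{α/2} = 1.645 (for α = 0.1, two-sided)
z_β = 1.405 (for power = 0.92)
d = 0.84

n = 2 · ((1.645 + 1.405) / 0.84)²
n = 2 · (3.631)²
n ≈ 26.37
Round up to the next whole number: n = 27 per group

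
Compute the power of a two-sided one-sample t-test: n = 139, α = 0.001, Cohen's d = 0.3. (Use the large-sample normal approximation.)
Power ≈ 0.60

Power calculation (one-sample t-test, normal approximation):
z_β = d · √n - z_{α/2}
z_β = 0.3 · √139 - 3.291
z_β = 0.3 · 11.790 - 3.291
z_β = 0.246

Power = Φ(z_β) = Φ(0.246) ≈ 0.597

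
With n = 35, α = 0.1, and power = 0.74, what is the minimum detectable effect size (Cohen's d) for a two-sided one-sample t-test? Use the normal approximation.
d ≈ 0.39

Minimum detectable effect (one-sample t-test, normal approximation):
d = (z_{α/2} + z_β) / √n
d = (1.645 + 0.643) / √35
d = 2.288 / 5.916
d ≈ 0.39

By Cohen's convention (0.2 small / 0.5 medium / 0.8 large): small effect.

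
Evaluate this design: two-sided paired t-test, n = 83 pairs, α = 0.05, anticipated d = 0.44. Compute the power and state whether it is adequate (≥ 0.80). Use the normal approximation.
Power ≈ 0.98; the study is adequately powered (power ≥ 0.80)

Power calculation (paired t-test, normal approximation):
z_β = d · √n - z_{α/2}
z_β = 0.44 · √83 - 1.960
z_β = 0.44 · 9.110 - 1.960
z_β = 2.049

Power = Φ(z_β) = Φ(2.049) ≈ 0.980

Effect size d = 0.44 is small by Cohen's convention (0.2/0.5/0.8).

Threshold: power ≥ 0.80 is conventionally adequate.
Power ≈ 0.98 → the study is adequately powered (power ≥ 0.80).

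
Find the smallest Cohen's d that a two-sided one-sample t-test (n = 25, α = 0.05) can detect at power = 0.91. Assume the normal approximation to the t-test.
d ≈ 0.66

Minimum detectable effect (one-sample t-test, normal approximation):
d = (z_{α/2} + z_β) / √n
d = (1.960 + 1.341) / √25
d = 3.301 / 5.000
d ≈ 0.66

By Cohen's convention (0.2 small / 0.5 medium / 0.8 large): medium effect.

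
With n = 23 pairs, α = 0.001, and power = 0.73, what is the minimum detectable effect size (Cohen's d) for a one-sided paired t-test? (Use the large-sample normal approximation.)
d ≈ 0.77

Minimum detectable effect (paired t-test, normal approximation):
d = (z_α + z_β) / √n
d = (3.090 + 0.613) / √23
d = 3.703 / 4.796
d ≈ 0.77

By Cohen's convention (0.2 small / 0.5 medium / 0.8 large): medium effect.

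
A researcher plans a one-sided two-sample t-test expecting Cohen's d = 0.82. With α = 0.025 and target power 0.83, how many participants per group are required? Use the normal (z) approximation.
n = 26 per group

Sample size formula (two-sample t-test, normal approximation):
n = 2 · ((z_α + z_β) / d)²

z_α = 1.960 (for α = 0.025, one-sided)
z_β = 0.954 (for power = 0.83)
d = 0.82

n = 2 · ((1.960 + 0.954) / 0.82)²
n = 2 · (3.554)²
n ≈ 25.26
Round up to the next whole number: n = 26 per group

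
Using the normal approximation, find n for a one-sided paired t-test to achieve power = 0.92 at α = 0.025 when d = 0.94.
n = 13 pairs

Sample size formula (paired t-test, normal approximation):
n = ((z_α + z_β) / d)²

z_α = 1.960 (for α = 0.025, one-sided)
z_β = 1.405 (for power = 0.92)
d = 0.94

n = ((1.960 + 1.405) / 0.94)²
n = (3.580)²
n ≈ 12.82
Round up to the next whole number: n = 13 pairs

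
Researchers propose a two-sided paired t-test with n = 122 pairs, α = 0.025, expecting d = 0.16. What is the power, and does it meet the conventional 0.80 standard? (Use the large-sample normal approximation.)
Power ≈ 0.32; the study is underpowered (power < 0.80)

Power calculation (paired t-test, normal approximation):
z_β = d · √n - z_{α/2}
z_β = 0.16 · √122 - 2.241
z_β = 0.16 · 11.045 - 2.241
z_β = -0.474

Power = Φ(z_β) = Φ(-0.474) ≈ 0.318

Effect size d = 0.16 is very small by Cohen's convention (0.2/0.5/0.8).

Threshold: power ≥ 0.80 is conventionally adequate.
Power ≈ 0.32 → the study is underpowered (power < 0.80).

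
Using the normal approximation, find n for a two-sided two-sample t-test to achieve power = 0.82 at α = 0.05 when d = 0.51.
n = 64 per group

Sample size formula (two-sample t-test, normal approximation):
n = 2 · ((z_{α/2} + z_β) / d)²

z_{α/2} = 1.960 (for α = 0.05, two-sided)
z_β = 0.915 (for power = 0.82)
d = 0.51

n = 2 · ((1.960 + 0.915) / 0.51)²
n = 2 · (5.637)²
n ≈ 63.55
Round up to the next whole number: n = 64 per group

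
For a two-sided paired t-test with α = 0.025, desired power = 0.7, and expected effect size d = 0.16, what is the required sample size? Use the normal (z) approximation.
n = 299 pairs

Sample size formula (paired t-test, normal approximation):
n = ((z_{α/2} + z_β) / d)²

z_{α/2} = 2.241 (for α = 0.025, two-sided)
z_β = 0.524 (for power = 0.7)
d = 0.16

n = ((2.241 + 0.524) / 0.16)²
n = (17.281)²
n ≈ 298.63
Round up to the next whole number: n = 299 pairs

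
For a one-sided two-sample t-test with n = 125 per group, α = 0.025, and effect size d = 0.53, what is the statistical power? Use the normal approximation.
Power ≈ 0.99

Power calculation (two-sample t-test, normal approximation):
z_β = d · √(n/2) - z_α
z_β = 0.53 · √(125/2) - 1.960
z_β = 0.53 · 7.906 - 1.960
z_β = 2.230

Power = Φ(z_β) = Φ(2.230) ≈ 0.987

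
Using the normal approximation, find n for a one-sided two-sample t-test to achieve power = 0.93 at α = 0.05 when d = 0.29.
n = 232 per group

Sample size formula (two-sample t-test, normal approximation):
n = 2 · ((z_α + z_β) / d)²

z_α = 1.645 (for α = 0.05, one-sided)
z_β = 1.476 (for power = 0.93)
d = 0.29

n = 2 · ((1.645 + 1.476) / 0.29)²
n = 2 · (10.762)²
n ≈ 231.64
Round up to the next whole number: n = 232 per group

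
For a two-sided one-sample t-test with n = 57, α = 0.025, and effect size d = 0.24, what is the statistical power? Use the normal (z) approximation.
Power ≈ 0.33

Power calculation (one-sample t-test, normal approximation):
z_β = d · √n - z_{α/2}
z_β = 0.24 · √57 - 2.241
z_β = 0.24 · 7.550 - 2.241
z_β = -0.429

Power = Φ(z_β) = Φ(-0.429) ≈ 0.334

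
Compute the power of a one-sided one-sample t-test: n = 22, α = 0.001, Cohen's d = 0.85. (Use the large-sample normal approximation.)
Power ≈ 0.82

Power calculation (one-sample t-test, normal approximation):
z_β = d · √n - z_α
z_β = 0.85 · √22 - 3.090
z_β = 0.85 · 4.690 - 3.090
z_β = 0.897

Power = Φ(z_β) = Φ(0.897) ≈ 0.815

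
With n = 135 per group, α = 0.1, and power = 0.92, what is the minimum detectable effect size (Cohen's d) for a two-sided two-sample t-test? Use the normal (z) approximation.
d ≈ 0.37

Minimum detectable effect (two-sample t-test, normal approximation):
d = (z_{α/2} + z_β) / √(n/2)
d = (1.645 + 1.405) / √(135/2)
d = 3.050 / 8.216
d ≈ 0.37

By Cohen's convention (0.2 small / 0.5 medium / 0.8 large): small effect.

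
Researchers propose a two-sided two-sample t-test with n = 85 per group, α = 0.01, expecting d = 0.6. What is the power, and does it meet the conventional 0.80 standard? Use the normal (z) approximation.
Power ≈ 0.91; the study is adequately powered (power ≥ 0.80)

Power calculation (two-sample t-test, normal approximation):
z_β = d · √(n/2) - z_{α/2}
z_β = 0.6 · √(85/2) - 2.576
z_β = 0.6 · 6.519 - 2.576
z_β = 1.336

Power = Φ(z_β) = Φ(1.336) ≈ 0.909

Effect size d = 0.6 is medium by Cohen's convention (0.2/0.5/0.8).

Threshold: power ≥ 0.80 is conventionally adequate.
Power ≈ 0.91 → the study is adequately powered (power ≥ 0.80).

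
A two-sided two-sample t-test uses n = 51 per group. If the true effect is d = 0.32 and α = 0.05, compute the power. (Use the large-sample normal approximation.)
Power ≈ 0.37

Power calculation (two-sample t-test, normal approximation):
z_β = d · √(n/2) - z_{α/2}
z_β = 0.32 · √(51/2) - 1.960
z_β = 0.32 · 5.050 - 1.960
z_β = -0.344

Power = Φ(z_β) = Φ(-0.344) ≈ 0.365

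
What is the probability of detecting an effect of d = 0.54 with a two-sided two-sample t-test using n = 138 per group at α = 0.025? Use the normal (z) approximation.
Power ≈ 0.99

Power calculation (two-sample t-test, normal approximation):
z_β = d · √(n/2) - z_{α/2}
z_β = 0.54 · √(138/2) - 2.241
z_β = 0.54 · 8.307 - 2.241
z_β = 2.244

Power = Φ(z_β) = Φ(2.244) ≈ 0.988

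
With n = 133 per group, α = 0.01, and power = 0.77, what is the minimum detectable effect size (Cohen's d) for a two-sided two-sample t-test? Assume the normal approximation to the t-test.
d ≈ 0.41

Minimum detectable effect (two-sample t-test, normal approximation):
d = (z_{α/2} + z_β) / √(n/2)
d = (2.576 + 0.739) / √(133/2)
d = 3.315 / 8.155
d ≈ 0.41

By Cohen's convention (0.2 small / 0.5 medium / 0.8 large): small effect.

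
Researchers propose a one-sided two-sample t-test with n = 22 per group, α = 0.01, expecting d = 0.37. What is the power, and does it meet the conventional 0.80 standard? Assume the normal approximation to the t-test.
Power ≈ 0.14; the study is underpowered (power < 0.80)

Power calculation (two-sample t-test, normal approximation):
z_β = d · √(n/2) - z_α
z_β = 0.37 · √(22/2) - 2.326
z_β = 0.37 · 3.317 - 2.326
z_β = -1.099

Power = Φ(z_β) = Φ(-1.099) ≈ 0.136

Effect size d = 0.37 is small by Cohen's convention (0.2/0.5/0.8).

Threshold: power ≥ 0.80 is conventionally adequate.
Power ≈ 0.14 → the study is underpowered (power < 0.80).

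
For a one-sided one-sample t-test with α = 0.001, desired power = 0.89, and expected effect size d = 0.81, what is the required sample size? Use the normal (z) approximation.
n = 29

Sample size formula (one-sample t-test, normal approximation):
n = ((z_α + z_β) / d)²

z_α = 3.090 (for α = 0.001, one-sided)
z_β = 1.227 (for power = 0.89)
d = 0.81

n = ((3.090 + 1.227) / 0.81)²
n = (5.330)²
n ≈ 28.41
Round up to the next whole number: n = 29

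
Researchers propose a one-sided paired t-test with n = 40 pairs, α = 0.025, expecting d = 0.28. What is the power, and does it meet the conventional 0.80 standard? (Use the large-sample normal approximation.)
Power ≈ 0.43; the study is underpowered (power < 0.80)

Power calculation (paired t-test, normal approximation):
z_β = d · √n - z_α
z_β = 0.28 · √40 - 1.960
z_β = 0.28 · 6.325 - 1.960
z_β = -0.189

Power = Φ(z_β) = Φ(-0.189) ≈ 0.425

Effect size d = 0.28 is small by Cohen's convention (0.2/0.5/0.8).

Threshold: power ≥ 0.80 is conventionally adequate.
Power ≈ 0.43 → the study is underpowered (power < 0.80).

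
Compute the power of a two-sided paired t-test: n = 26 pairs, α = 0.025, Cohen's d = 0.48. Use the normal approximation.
Power ≈ 0.58

Power calculation (paired t-test, normal approximation):
z_β = d · √n - z_{α/2}
z_β = 0.48 · √26 - 2.241
z_β = 0.48 · 5.099 - 2.241
z_β = 0.206

Power = Φ(z_β) = Φ(0.206) ≈ 0.582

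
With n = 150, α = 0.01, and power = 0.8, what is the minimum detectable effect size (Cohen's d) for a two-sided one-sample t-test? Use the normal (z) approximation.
d ≈ 0.28

Minimum detectable effect (one-sample t-test, normal approximation):
d = (z_{α/2} + z_β) / √n
d = (2.576 + 0.842) / √150
d = 3.417 / 12.247
d ≈ 0.28

By Cohen's convention (0.2 small / 0.5 medium / 0.8 large): small effect.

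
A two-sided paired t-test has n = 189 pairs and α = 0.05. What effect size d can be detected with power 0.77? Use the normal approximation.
d ≈ 0.20

Minimum detectable effect (paired t-test, normal approximation):
d = (z_{α/2} + z_β) / √n
d = (1.960 + 0.739) / √189
d = 2.699 / 13.748
d ≈ 0.20

By Cohen's convention (0.2 small / 0.5 medium / 0.8 large): small effect.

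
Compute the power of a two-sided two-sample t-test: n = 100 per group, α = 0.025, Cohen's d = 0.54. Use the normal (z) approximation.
Power ≈ 0.94

Power calculation (two-sample t-test, normal approximation):
z_β = d · √(n/2) - z_{α/2}
z_β = 0.54 · √(100/2) - 2.241
z_β = 0.54 · 7.071 - 2.241
z_β = 1.577

Power = Φ(z_β) = Φ(1.577) ≈ 0.943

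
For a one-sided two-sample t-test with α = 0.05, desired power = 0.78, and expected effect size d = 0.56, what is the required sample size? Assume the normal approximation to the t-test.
n = 38 per group

Sample size formula (two-sample t-test, normal approximation):
n = 2 · ((z_α + z_β) / d)²

z_α = 1.645 (for α = 0.05, one-sided)
z_β = 0.772 (for power = 0.78)
d = 0.56

n = 2 · ((1.645 + 0.772) / 0.56)²
n = 2 · (4.316)²
n ≈ 37.26
Round up to the next whole number: n = 38 per group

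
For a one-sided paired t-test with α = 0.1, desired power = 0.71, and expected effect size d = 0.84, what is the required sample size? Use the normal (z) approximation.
n = 5 pairs

Sample size formula (paired t-test, normal approximation):
n = ((z_α + z_β) / d)²

z_α = 1.282 (for α = 0.1, one-sided)
z_β = 0.553 (for power = 0.71)
d = 0.84

n = ((1.282 + 0.553) / 0.84)²
n = (2.185)²
n ≈ 4.77
Round up to the next whole number: n = 5 pairs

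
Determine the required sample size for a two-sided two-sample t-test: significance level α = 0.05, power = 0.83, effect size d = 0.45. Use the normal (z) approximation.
n = 84 per group

Sample size formula (two-sample t-test, normal approximation):
n = 2 · ((z_{α/2} + z_β) / d)²

z_{α/2} = 1.960 (for α = 0.05, two-sided)
z_β = 0.954 (for power = 0.83)
d = 0.45

n = 2 · ((1.960 + 0.954) / 0.45)²
n = 2 · (6.476)²
n ≈ 83.88
Round up to the next whole number: n = 84 per group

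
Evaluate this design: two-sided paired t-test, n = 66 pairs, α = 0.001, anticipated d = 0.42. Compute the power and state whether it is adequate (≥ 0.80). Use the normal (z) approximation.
Power ≈ 0.55; the study is underpowered (power < 0.80)

Power calculation (paired t-test, normal approximation):
z_β = d · √n - z_{α/2}
z_β = 0.42 · √66 - 3.291
z_β = 0.42 · 8.124 - 3.291
z_β = 0.122

Power = Φ(z_β) = Φ(0.122) ≈ 0.548

Effect size d = 0.42 is small by Cohen's convention (0.2/0.5/0.8).

Threshold: power ≥ 0.80 is conventionally adequate.
Power ≈ 0.55 → the study is underpowered (power < 0.80).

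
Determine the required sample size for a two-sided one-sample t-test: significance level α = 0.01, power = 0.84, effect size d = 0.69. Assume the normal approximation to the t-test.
n = 27

Sample size formula (one-sample t-test, normal approximation):
n = ((z_{α/2} + z_β) / d)²

z_{α/2} = 2.576 (for α = 0.01, two-sided)
z_β = 0.994 (for power = 0.84)
d = 0.69

n = ((2.576 + 0.994) / 0.69)²
n = (5.174)²
n ≈ 26.77
Round up to the next whole number: n = 27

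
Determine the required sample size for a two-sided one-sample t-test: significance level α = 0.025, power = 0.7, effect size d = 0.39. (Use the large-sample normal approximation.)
n = 51

Sample size formula (one-sample t-test, normal approximation):
n = ((z_{α/2} + z_β) / d)²

z_{α/2} = 2.241 (for α = 0.025, two-sided)
z_β = 0.524 (for power = 0.7)
d = 0.39

n = ((2.241 + 0.524) / 0.39)²
n = (7.090)²
n ≈ 50.27
Round up to the next whole number: n = 51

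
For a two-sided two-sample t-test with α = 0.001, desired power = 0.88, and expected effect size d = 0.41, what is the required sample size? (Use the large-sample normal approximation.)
n = 238 per group

Sample size formula (two-sample t-test, normal approximation):
n = 2 · ((z_{α/2} + z_β) / d)²

z_{α/2} = 3.291 (for α = 0.001, two-sided)
z_β = 1.175 (for power = 0.88)
d = 0.41

n = 2 · ((3.291 + 1.175) / 0.41)²
n = 2 · (10.893)²
n ≈ 237.31
Round up to the next whole number: n = 238 per group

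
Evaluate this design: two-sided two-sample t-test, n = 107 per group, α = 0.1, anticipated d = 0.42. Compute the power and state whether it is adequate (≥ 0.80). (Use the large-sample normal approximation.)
Power ≈ 0.92; the study is adequately powered (power ≥ 0.80)

Power calculation (two-sample t-test, normal approximation):
z_β = d · √(n/2) - z_{α/2}
z_β = 0.42 · √(107/2) - 1.645
z_β = 0.42 · 7.314 - 1.645
z_β = 1.427

Power = Φ(z_β) = Φ(1.427) ≈ 0.923

Effect size d = 0.42 is small by Cohen's convention (0.2/0.5/0.8).

Threshold: power ≥ 0.80 is conventionally adequate.
Power ≈ 0.92 → the study is adequately powered (power ≥ 0.80).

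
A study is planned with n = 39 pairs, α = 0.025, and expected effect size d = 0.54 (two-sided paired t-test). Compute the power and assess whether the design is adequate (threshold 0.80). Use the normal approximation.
Power ≈ 0.87; the study is adequately powered (power ≥ 0.80)

Power calculation (paired t-test, normal approximation):
z_β = d · √n - z_{α/2}
z_β = 0.54 · √39 - 2.241
z_β = 0.54 · 6.245 - 2.241
z_β = 1.131

Power = Φ(z_β) = Φ(1.131) ≈ 0.871

Effect size d = 0.54 is medium by Cohen's convention (0.2/0.5/0.8).

Threshold: power ≥ 0.80 is conventionally adequate.
Power ≈ 0.87 → the study is adequately powered (power ≥ 0.80).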